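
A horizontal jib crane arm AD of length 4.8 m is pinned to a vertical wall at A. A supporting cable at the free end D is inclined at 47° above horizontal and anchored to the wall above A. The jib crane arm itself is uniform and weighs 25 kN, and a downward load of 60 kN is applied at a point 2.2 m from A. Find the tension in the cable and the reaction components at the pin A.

ΣM about A: T·sin47°·4.8 − 25·2.4 − 60·2.2 = 0 → T = 192/(4.8·0.731354) = 54.6931 ≈ 54.69 kN.
ΣF_x = 0: A_x − T·cos47° = 0 → A_x = 54.6931 × 0.681998 = 37.30 kN.
ΣF_y = 0: A_y + T·sin47° − 25 − 60 = 0 → A_y = 85 − 54.6931 × 0.731354 = 45.00 kN.

T = 54.69 kN, A_x = 37.30 kN, A_y = 45.00 kN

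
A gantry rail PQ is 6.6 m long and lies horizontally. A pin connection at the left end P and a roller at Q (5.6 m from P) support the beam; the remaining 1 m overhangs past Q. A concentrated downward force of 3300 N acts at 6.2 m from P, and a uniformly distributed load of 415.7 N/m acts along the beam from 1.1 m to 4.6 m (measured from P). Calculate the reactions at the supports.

Resultant of the distributed load: 415.7 × 3.5 = 1454.95 N at 2.85 m from P.
Moments about P: Q_y·5.6 − 3300·6.2 − (415.7·3.5)·2.85 = 0 → Q_y = 24606.6075/5.6 = 4394.04 ≈ 4394 N.
ΣF_y = 0: P_y + 4394.04 − 3300 − 415.7·3.5 = 0 → P_y = 360.9 N.
ΣF_x = 0: no horizontal applied forces, so P_x = 0.

P_x = 0, P_y = 360.9 N, Q_y = 4394 N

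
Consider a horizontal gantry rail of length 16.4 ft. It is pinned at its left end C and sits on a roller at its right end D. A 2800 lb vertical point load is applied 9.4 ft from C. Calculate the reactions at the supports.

Moments about C: D_y·16.4 − 2800·9.4 = 0 → D_y = 26320/16.4 = 1604.88 ≈ 1605 lb.
ΣF_y = 0: C_y + 1604.88 − 2800 = 0 → C_y = 1195 lb.
ΣF_x = 0: no horizontal applied forces, so C_x = 0.

C_x = 0, C_y = 1195 lb, D_y = 1605 lb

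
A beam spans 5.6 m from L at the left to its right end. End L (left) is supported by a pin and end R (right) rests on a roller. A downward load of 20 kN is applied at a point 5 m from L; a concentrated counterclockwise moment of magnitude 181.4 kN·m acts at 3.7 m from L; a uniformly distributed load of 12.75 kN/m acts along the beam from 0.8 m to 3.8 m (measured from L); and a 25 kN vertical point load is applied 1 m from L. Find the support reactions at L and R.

L_x = 0, L_y = 77.61 kN, R_y = 5.638 kN

Resultant of the distributed load: 12.75 × 3 = 38.25 kN at 2.3 m from L.
Taking moments about L: R_y·5.6 − 20·5 + 181.4 − (12.75·3)·2.3 − 25·1 = 0 → R_y = 31.575/5.6 = 5.63839 ≈ 5.638 kN.
ΣF_y = 0: L_y + 5.63839 − 20 − 12.75·3 − 25 = 0 → L_y = 77.61 kN.
ΣF_x = 0: no horizontal applied forces, so L_x = 0.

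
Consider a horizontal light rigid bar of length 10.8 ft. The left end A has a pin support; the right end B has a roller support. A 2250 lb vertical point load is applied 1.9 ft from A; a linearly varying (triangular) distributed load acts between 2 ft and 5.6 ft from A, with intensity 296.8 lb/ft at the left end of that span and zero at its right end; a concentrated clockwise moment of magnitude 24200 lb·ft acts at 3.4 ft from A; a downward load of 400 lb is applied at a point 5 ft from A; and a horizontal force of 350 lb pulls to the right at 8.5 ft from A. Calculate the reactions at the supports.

Resultant of the triangular load: ½ × 296.8 × 3.6 = 534.24 lb, acting at 3.2 ft from A (one-third of the span from the peak).
Moments about A: B_y·10.8 − 2250·1.9 − (½·296.8·3.6)·3.2 − 24200 − 400·5 = 0 → B_y = 32184.568/10.8 = 2980.05 ≈ 2980 lb.
ΣF_y = 0: A_y + 2980.05 − 2250 − ½·296.8·3.6 − 400 = 0 → A_y = 204.2 lb.
ΣF_x = 0: A_x + 350 = 0 → A_x = -350.0 lb.

A_x = -350.0 lb, A_y = 204.2 lb, B_y = 2980 lb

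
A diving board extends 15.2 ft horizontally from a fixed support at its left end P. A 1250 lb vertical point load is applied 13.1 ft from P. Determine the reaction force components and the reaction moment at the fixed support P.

ΣF_x = 0: P_x = 0.
ΣF_y = 0: P_y − 1250 = 0 → P_y = 1250 lb.
ΣM about P: M_P − 1250·13.1 = 0 → M_P = 16380 lb·ft.

P_x = 0, P_y = 1250 lb, M_P = 16380 lb·ft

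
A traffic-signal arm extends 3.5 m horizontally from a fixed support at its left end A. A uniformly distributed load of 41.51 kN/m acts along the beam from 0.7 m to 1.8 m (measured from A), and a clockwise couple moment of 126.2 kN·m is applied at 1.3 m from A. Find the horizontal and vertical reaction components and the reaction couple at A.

A_x = 0, A_y = 45.66 kN, M_A = 183.3 kN·m

Resultant of the distributed load: 41.51 × 1.1 = 45.661 kN at 1.25 m from A.
ΣF_x = 0: A_x = 0.
ΣF_y = 0: A_y − 41.51·1.1 = 0 → A_y = 45.66 kN.
ΣM about A: M_A − (41.51·1.1)·1.25 − 126.2 = 0 → M_A = 183.3 kN·m.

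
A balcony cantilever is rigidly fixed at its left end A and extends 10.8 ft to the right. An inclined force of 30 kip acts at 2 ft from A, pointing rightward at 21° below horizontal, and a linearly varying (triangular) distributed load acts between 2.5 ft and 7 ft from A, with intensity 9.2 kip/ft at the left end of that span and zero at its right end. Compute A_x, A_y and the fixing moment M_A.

A_x = -28.01 kip, A_y = 31.45 kip, M_A = 104.3 kip·ft

Resultant of the triangular load: ½ × 9.2 × 4.5 = 20.7 kip, acting at 4 ft from A (one-third of the span from the peak).
ΣF_x = 0: A_x + 30·cos21° = 0 → A_x = -28.01 kip.
ΣF_y = 0: A_y − 30·sin21° − ½·9.2·4.5 = 0 → A_y = 31.45 kip.
ΣM about A: M_A − 30·sin21°·2 − (½·9.2·4.5)·4 = 0 → M_A = 104.3 kip·ft.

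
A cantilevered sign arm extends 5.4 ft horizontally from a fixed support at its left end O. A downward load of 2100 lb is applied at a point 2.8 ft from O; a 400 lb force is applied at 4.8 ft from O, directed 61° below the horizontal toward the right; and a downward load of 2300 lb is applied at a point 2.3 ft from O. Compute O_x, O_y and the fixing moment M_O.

O_x = -193.9 lb, O_y = 4750 lb, M_O = 12850 lb·ft

ΣF_x = 0: O_x + 400·cos61° = 0 → O_x = -193.9 lb.
ΣF_y = 0: O_y − 2100 − 400·sin61° − 2300 = 0 → O_y = 4750 lb.
ΣM about O: M_O − 2100·2.8 − 400·sin61°·4.8 − 2300·2.3 = 0 → M_O = 12850 lb·ft.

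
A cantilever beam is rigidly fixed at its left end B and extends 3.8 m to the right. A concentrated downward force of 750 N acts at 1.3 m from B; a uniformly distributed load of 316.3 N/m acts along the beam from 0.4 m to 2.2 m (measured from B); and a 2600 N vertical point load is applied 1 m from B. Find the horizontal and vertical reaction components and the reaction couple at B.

B_x = 0, B_y = 3919 N, M_B = 4315 N·m

Resultant of the distributed load: 316.3 × 1.8 = 569.34 N at 1.3 m from B.
ΣF_x = 0: B_x = 0.
ΣF_y = 0: B_y − 750 − 316.3·1.8 − 2600 = 0 → B_y = 3919 N.
ΣM about B: M_B − 750·1.3 − (316.3·1.8)·1.3 − 2600·1 = 0 → M_B = 4315 N·m.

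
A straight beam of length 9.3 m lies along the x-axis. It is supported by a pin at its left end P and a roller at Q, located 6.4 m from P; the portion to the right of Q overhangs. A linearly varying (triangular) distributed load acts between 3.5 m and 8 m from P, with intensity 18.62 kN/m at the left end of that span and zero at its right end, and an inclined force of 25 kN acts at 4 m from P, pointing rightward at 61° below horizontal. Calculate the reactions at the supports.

Resultant of the triangular load: ½ × 18.62 × 4.5 = 41.895 kN, acting at 5 m from P (one-third of the span from the peak).
Taking moments about P: Q_y·6.4 − (½·18.62·4.5)·5 − 25·sin61°·4 = 0 → Q_y = 296.937/6.4 = 46.3964 ≈ 46.40 kN.
ΣF_y = 0: P_y + 46.3964 − ½·18.62·4.5 − 25·sin61° = 0 → P_y = 17.36 kN.
ΣF_x = 0: P_x + 25·cos61° = 0 → P_x = -12.12 kN.

P_x = -12.12 kN, P_y = 17.36 kN, Q_y = 46.40 kN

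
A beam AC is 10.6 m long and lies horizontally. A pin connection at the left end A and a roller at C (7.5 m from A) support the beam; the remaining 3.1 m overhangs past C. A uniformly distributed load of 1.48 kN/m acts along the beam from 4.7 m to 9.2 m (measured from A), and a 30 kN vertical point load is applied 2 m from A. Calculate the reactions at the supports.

Resultant of the distributed load: 1.48 × 4.5 = 6.66 kN at 6.95 m from A.
Taking moments about A: C_y·7.5 − (1.48·4.5)·6.95 − 30·2 = 0 → C_y = 106.287/7.5 = 14.1716 ≈ 14.17 kN.
ΣF_y = 0: A_y + 14.1716 − 1.48·4.5 − 30 = 0 → A_y = 22.49 kN.
ΣF_x = 0: no horizontal applied forces, so A_x = 0.

A_x = 0, A_y = 22.49 kN, C_y = 14.17 kN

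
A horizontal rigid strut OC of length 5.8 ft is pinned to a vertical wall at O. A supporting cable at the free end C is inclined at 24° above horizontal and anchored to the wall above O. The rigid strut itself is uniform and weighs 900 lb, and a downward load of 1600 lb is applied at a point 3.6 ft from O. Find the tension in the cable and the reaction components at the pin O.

ΣM about O: T·sin24°·5.8 − 900·2.9 − 1600·3.6 = 0 → T = 8370/(5.8·0.406737) = 3548 lb.
ΣF_x = 0: O_x − T·cos24° = 0 → O_x = 3548 × 0.913545 = 3241 lb.
ΣF_y = 0: O_y + T·sin24° − 900 − 1600 = 0 → O_y = 2500 − 3548 × 0.406737 = 1057 lb.

T = 3548 lb, O_x = 3241 lb, O_y = 1057 lb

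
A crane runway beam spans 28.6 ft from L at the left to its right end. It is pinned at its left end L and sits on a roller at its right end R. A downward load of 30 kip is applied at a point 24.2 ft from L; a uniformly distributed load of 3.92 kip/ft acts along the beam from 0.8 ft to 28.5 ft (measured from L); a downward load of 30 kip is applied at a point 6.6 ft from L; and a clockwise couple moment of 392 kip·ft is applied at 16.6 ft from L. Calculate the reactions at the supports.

L_x = 0, L_y = 66.95 kip, R_y = 101.6 kip

Resultant of the distributed load: 3.92 × 27.7 = 108.584 kip at 14.65 ft from L.
ΣM about L: R_y·28.6 − 30·24.2 − (3.92·27.7)·14.65 − 30·6.6 − 392 = 0 → R_y = 2906.7556/28.6 = 101.635 ≈ 101.6 kip.
ΣF_y = 0: L_y + 101.635 − 30 − 3.92·27.7 − 30 = 0 → L_y = 66.95 kip.
ΣF_x = 0: no horizontal applied forces, so L_x = 0.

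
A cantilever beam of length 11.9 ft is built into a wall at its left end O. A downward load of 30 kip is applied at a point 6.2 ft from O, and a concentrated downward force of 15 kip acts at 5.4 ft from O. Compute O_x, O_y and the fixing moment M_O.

ΣF_x = 0: O_x = 0.
ΣF_y = 0: O_y − 30 − 15 = 0 → O_y = 45.00 kip.
ΣM about O: M_O − 30·6.2 − 15·5.4 = 0 → M_O = 267.0 kip·ft.

O_x = 0, O_y = 45.00 kip, M_O = 267.0 kip·ft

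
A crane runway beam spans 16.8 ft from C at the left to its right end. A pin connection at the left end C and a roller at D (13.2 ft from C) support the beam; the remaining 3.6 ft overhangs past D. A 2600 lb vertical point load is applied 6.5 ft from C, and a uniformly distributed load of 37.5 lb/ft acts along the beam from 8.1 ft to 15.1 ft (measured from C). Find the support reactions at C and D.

Resultant of the distributed load: 37.5 × 7 = 262.5 lb at 11.6 ft from C.
Taking moments about C: D_y·13.2 − 2600·6.5 − (37.5·7)·11.6 = 0 → D_y = 19945/13.2 = 1510.98 ≈ 1511 lb.
ΣF_y = 0: C_y + 1510.98 − 2600 − 37.5·7 = 0 → C_y = 1352 lb.
ΣF_x = 0: no horizontal applied forces, so C_x = 0.

C_x = 0, C_y = 1352 lb, D_y = 1511 lb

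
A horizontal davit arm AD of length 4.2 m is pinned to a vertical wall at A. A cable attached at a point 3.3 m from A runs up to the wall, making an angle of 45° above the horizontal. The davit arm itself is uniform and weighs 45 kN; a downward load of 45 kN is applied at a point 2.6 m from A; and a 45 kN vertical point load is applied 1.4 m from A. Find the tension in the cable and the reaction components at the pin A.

ΣM about A: T·sin45°·3.3 − 45·2.1 − 45·2.6 − 45·1.4 = 0 → T = 274.5/(3.3·0.707107) = 117.637 ≈ 117.6 kN.
ΣF_x = 0: A_x − T·cos45° = 0 → A_x = 117.637 × 0.707107 = 83.18 kN.
ΣF_y = 0: A_y + T·sin45° − 45 − 45 − 45 = 0 → A_y = 135 − 117.637 × 0.707107 = 51.82 kN.

T = 117.6 kN, A_x = 83.18 kN, A_y = 51.82 kN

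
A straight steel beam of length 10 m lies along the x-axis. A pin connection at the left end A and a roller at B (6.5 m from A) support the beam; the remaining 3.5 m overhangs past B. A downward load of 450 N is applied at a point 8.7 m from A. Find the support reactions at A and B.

A_x = 0, A_y = -152.3 N, B_y = 602.3 N

Taking moments about A: B_y·6.5 − 450·8.7 = 0 → B_y = 3915/6.5 = 602.308 ≈ 602.3 N.
ΣF_y = 0: A_y + 602.308 − 450 = 0 → A_y = -152.3 N.
ΣF_x = 0: no horizontal applied forces, so A_x = 0.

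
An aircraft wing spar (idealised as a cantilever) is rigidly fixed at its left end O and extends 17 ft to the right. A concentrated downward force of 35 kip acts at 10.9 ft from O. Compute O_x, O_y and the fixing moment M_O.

ΣF_x = 0: O_x = 0.
ΣF_y = 0: O_y − 35 = 0 → O_y = 35.00 kip.
ΣM about O: M_O − 35·10.9 = 0 → M_O = 381.5 kip·ft.

O_x = 0, O_y = 35.00 kip, M_O = 381.5 kip·ft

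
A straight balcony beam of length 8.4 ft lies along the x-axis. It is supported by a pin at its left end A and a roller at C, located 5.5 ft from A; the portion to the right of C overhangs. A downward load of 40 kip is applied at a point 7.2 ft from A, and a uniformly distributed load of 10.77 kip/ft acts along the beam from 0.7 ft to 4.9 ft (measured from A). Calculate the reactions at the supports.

Resultant of the distributed load: 10.77 × 4.2 = 45.234 kip at 2.8 ft from A.
Taking moments about A: C_y·5.5 − 40·7.2 − (10.77·4.2)·2.8 = 0 → C_y = 414.6552/5.5 = 75.3919 ≈ 75.39 kip.
ΣF_y = 0: A_y + 75.3919 − 40 − 10.77·4.2 = 0 → A_y = 9.842 kip.
ΣF_x = 0: no horizontal applied forces, so A_x = 0.

A_x = 0, A_y = 9.842 kip, C_y = 75.39 kip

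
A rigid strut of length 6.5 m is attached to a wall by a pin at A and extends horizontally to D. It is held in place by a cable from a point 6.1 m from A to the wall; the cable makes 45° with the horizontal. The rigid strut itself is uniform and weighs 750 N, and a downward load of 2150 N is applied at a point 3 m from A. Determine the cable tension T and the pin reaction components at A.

T = 2060 N, A_x = 1457 N, A_y = 1443 N

ΣM about A: T·sin45°·6.1 − 750·3.25 − 2150·3 = 0 → T = 8887.5/(6.1·0.707107) = 2060.46 ≈ 2060 N.
ΣF_x = 0: A_x − T·cos45° = 0 → A_x = 2060.46 × 0.707107 = 1457 N.
ΣF_y = 0: A_y + T·sin45° − 750 − 2150 = 0 → A_y = 2900 − 2060.46 × 0.707107 = 1443 N.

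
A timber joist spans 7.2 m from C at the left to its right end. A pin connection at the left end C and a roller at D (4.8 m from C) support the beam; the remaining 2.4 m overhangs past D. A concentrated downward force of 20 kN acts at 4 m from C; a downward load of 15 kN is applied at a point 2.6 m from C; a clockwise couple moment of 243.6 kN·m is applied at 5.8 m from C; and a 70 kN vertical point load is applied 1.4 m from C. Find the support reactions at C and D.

Taking moments about C: D_y·4.8 − 20·4 − 15·2.6 − 243.6 − 70·1.4 = 0 → D_y = 460.6/4.8 = 95.9583 ≈ 95.96 kN.
ΣF_y = 0: C_y + 95.9583 − 20 − 15 − 70 = 0 → C_y = 9.042 kN.
ΣF_x = 0: no horizontal applied forces, so C_x = 0.

C_x = 0, C_y = 9.042 kN, D_y = 95.96 kN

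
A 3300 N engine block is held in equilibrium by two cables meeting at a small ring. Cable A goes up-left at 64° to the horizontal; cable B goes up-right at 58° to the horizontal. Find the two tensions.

T_A = 2062 N, T_B = 1706 N

ΣF_x = 0: −T_A·cos64° + T_B·cos58° = 0 → T_B = 0.827241·T_A.
ΣF_y = 0: T_A·sin64° + T_B·sin58° = 3300.
Substitute: T_A·(0.898794 + 0.827241·0.848048) = 3300 → T_A = 2062.07 ≈ 2062 N.
Then T_B = 0.827241 × 2062.07 = 1706 N.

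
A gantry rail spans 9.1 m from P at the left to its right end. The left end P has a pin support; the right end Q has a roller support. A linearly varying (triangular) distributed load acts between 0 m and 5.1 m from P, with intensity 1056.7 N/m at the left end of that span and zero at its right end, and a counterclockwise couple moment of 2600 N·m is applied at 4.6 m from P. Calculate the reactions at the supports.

Resultant of the triangular load: ½ × 1056.7 × 5.1 = 2694.585 N, acting at 1.7 m from P (one-third of the span from the peak).
Taking moments about P: Q_y·9.1 − (½·1056.7·5.1)·1.7 + 2600 = 0 → Q_y = 1980.7945/9.1 = 217.67 ≈ 217.7 N.
ΣF_y = 0: P_y + 217.67 − ½·1056.7·5.1 = 0 → P_y = 2477 N.
ΣF_x = 0: no horizontal applied forces, so P_x = 0.

P_x = 0, P_y = 2477 N, Q_y = 217.7 N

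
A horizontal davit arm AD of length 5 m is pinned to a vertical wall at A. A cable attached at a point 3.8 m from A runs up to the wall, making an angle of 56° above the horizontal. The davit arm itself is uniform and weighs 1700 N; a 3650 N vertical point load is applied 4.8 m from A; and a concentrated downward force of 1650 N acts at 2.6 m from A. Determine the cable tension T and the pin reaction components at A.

T = 8272 N, A_x = 4626 N, A_y = 142.1 N

ΣM about A: T·sin56°·3.8 − 1700·2.5 − 3650·4.8 − 1650·2.6 = 0 → T = 26060/(3.8·0.829038) = 8272.11 ≈ 8272 N.
ΣF_x = 0: A_x − T·cos56° = 0 → A_x = 8272.11 × 0.559193 = 4626 N.
ΣF_y = 0: A_y + T·sin56° − 1700 − 3650 − 1650 = 0 → A_y = 7000 − 8272.11 × 0.829038 = 142.1 N.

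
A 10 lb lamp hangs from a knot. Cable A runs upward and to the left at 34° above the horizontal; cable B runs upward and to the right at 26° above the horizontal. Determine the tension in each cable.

ΣF_x = 0: −T_A·cos34° + T_B·cos26° = 0 → T_B = 0.922389·T_A.
ΣF_y = 0: T_A·sin34° + T_B·sin26° = 10.
Substitute: T_A·(0.559193 + 0.922389·0.438371) = 10 → T_A = 10.3784 ≈ 10.38 lb.
Then T_B = 0.922389 × 10.3784 = 9.573 lb.

T_A = 10.38 lb, T_B = 9.573 lb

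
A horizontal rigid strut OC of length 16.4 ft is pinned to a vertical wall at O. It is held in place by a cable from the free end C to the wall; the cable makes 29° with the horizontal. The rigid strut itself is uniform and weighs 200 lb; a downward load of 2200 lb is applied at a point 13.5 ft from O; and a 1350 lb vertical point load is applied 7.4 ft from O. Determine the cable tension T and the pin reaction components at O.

ΣM about O: T·sin29°·16.4 − 200·8.2 − 2200·13.5 − 1350·7.4 = 0 → T = 41330/(16.4·0.48481) = 5198.16 ≈ 5198 lb.
ΣF_x = 0: O_x − T·cos29° = 0 → O_x = 5198.16 × 0.87462 = 4546 lb.
ΣF_y = 0: O_y + T·sin29° − 200 − 2200 − 1350 = 0 → O_y = 3750 − 5198.16 × 0.48481 = 1230 lb.

T = 5198 lb, O_x = 4546 lb, O_y = 1230 lb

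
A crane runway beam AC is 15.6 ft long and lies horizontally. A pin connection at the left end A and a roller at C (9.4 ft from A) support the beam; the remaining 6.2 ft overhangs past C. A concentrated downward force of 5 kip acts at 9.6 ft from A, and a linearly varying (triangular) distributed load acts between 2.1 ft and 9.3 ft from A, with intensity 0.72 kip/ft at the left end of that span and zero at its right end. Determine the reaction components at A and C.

Resultant of the triangular load: ½ × 0.72 × 7.2 = 2.592 kip, acting at 4.5 ft from A (one-third of the span from the peak).
ΣM about A: C_y·9.4 − 5·9.6 − (½·0.72·7.2)·4.5 = 0 → C_y = 59.664/9.4 = 6.34723 ≈ 6.347 kip.
ΣF_y = 0: A_y + 6.34723 − 5 − ½·0.72·7.2 = 0 → A_y = 1.245 kip.
ΣF_x = 0: no horizontal applied forces, so A_x = 0.

A_x = 0, A_y = 1.245 kip, C_y = 6.347 kip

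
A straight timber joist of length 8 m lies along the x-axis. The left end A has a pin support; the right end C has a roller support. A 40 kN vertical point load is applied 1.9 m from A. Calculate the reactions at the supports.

A_x = 0, A_y = 30.50 kN, C_y = 9.500 kN

Taking moments about A: C_y·8 − 40·1.9 = 0 → C_y = 76/8 = 9.500 kN.
ΣF_y = 0: A_y + 9.5 − 40 = 0 → A_y = 30.50 kN.
ΣF_x = 0: no horizontal applied forces, so A_x = 0.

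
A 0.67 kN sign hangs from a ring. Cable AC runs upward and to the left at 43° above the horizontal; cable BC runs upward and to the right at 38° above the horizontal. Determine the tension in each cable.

T_AC = 0.5345 kN, T_BC = 0.4961 kN

ΣF_x = 0: −T_AC·cos43° + T_BC·cos38° = 0 → T_BC = 0.928101·T_AC.
ΣF_y = 0: T_AC·sin43° + T_BC·sin38° = 0.67.
Substitute: T_AC·(0.681998 + 0.928101·0.615661) = 0.67 → T_AC = 0.534549 ≈ 0.5345 kN.
Then T_BC = 0.928101 × 0.534549 = 0.4961 kN.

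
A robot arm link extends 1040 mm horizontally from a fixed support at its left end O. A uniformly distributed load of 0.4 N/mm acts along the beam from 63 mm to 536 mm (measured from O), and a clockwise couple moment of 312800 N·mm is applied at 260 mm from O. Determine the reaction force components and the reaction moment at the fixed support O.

Resultant of the distributed load: 0.4 × 473 = 189.2 N at 299.5 mm from O.
ΣF_x = 0: O_x = 0.
ΣF_y = 0: O_y − 0.4·473 = 0 → O_y = 189.2 N.
ΣM about O: M_O − (0.4·473)·299.5 − 312800 = 0 → M_O = 369500 N·mm.

O_x = 0, O_y = 189.2 N, M_O = 369500 N·mm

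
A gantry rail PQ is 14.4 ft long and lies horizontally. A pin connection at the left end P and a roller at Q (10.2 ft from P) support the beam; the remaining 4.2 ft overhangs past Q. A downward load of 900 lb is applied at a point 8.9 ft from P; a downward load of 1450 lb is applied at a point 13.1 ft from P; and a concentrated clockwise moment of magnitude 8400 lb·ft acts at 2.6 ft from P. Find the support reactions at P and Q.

Taking moments about P: Q_y·10.2 − 900·8.9 − 1450·13.1 − 8400 = 0 → Q_y = 35405/10.2 = 3471.08 ≈ 3471 lb.
ΣF_y = 0: P_y + 3471.08 − 900 − 1450 = 0 → P_y = -1121 lb.
ΣF_x = 0: no horizontal applied forces, so P_x = 0.

P_x = 0, P_y = -1121 lb, Q_y = 3471 lb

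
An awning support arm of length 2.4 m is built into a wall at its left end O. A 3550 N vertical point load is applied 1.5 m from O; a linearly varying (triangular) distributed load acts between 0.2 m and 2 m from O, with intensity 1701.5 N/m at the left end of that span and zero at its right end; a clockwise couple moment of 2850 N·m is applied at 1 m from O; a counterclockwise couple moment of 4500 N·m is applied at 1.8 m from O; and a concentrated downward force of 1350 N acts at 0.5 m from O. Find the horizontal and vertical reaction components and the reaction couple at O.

Resultant of the triangular load: ½ × 1701.5 × 1.8 = 1531.35 N, acting at 0.8 m from O (one-third of the span from the peak).
ΣF_x = 0: O_x = 0.
ΣF_y = 0: O_y − 3550 − ½·1701.5·1.8 − 1350 = 0 → O_y = 6431 N.
ΣM about O: M_O − 3550·1.5 − (½·1701.5·1.8)·0.8 − 2850 + 4500 − 1350·0.5 = 0 → M_O = 5575 N·m.

O_x = 0, O_y = 6431 N, M_O = 5575 N·m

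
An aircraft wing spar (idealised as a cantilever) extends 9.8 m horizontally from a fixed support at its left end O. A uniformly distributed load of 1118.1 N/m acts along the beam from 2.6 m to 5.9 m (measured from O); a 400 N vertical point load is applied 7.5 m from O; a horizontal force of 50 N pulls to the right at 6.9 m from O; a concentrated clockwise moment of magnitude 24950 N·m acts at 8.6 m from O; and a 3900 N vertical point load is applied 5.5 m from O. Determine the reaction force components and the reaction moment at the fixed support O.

Resultant of the distributed load: 1118.1 × 3.3 = 3689.73 N at 4.25 m from O.
ΣF_x = 0: O_x + 50 = 0 → O_x = -50.00 N.
ΣF_y = 0: O_y − 1118.1·3.3 − 400 − 3900 = 0 → O_y = 7990 N.
ΣM about O: M_O − (1118.1·3.3)·4.25 − 400·7.5 − 24950 − 3900·5.5 = 0 → M_O = 65080 N·m.

O_x = -50.00 N, O_y = 7990 N, M_O = 65080 N·m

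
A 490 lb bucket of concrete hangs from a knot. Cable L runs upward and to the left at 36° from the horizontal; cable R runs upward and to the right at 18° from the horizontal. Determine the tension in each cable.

T_L = 576.0 lb, T_R = 490.0 lb

ΣF_x = 0: −T_L·cos36° + T_R·cos18° = 0 → T_R = 0.850651·T_L.
ΣF_y = 0: T_L·sin36° + T_R·sin18° = 490.
Substitute: T_L·(0.587785 + 0.850651·0.309017) = 490 → T_L = 576.03 ≈ 576.0 lb.
Then T_R = 0.850651 × 576.03 = 490.0 lb.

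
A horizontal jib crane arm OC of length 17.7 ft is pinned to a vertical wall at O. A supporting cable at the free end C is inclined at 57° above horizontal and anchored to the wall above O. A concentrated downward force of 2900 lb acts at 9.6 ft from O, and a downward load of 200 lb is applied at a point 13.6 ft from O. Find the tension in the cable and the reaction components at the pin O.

T = 2059 lb, O_x = 1121 lb, O_y = 1373 lb

ΣM about O: T·sin57°·17.7 − 2900·9.6 − 200·13.6 = 0 → T = 30560/(17.7·0.838671) = 2058.68 ≈ 2059 lb.
ΣF_x = 0: O_x − T·cos57° = 0 → O_x = 2058.68 × 0.544639 = 1121 lb.
ΣF_y = 0: O_y + T·sin57° − 2900 − 200 = 0 → O_y = 3100 − 2058.68 × 0.838671 = 1373 lb.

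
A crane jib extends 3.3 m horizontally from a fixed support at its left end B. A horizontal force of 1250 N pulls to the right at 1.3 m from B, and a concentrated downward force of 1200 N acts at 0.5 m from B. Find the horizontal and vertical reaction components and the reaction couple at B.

B_x = -1250 N, B_y = 1200 N, M_B = 600.0 N·m

ΣF_x = 0: B_x + 1250 = 0 → B_x = -1250 N.
ΣF_y = 0: B_y − 1200 = 0 → B_y = 1200 N.
ΣM about B: M_B − 1200·0.5 = 0 → M_B = 600.0 N·m.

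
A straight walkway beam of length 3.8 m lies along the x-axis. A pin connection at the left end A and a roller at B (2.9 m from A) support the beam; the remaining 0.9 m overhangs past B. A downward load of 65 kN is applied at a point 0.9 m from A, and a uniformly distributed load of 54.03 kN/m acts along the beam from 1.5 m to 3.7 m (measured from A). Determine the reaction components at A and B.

A_x = 0, A_y = 57.12 kN, B_y = 126.7 kN

Resultant of the distributed load: 54.03 × 2.2 = 118.866 kN at 2.6 m from A.
ΣM about A: B_y·2.9 − 65·0.9 − (54.03·2.2)·2.6 = 0 → B_y = 367.5516/2.9 = 126.742 ≈ 126.7 kN.
ΣF_y = 0: A_y + 126.742 − 65 − 54.03·2.2 = 0 → A_y = 57.12 kN.
ΣF_x = 0: no horizontal applied forces, so A_x = 0.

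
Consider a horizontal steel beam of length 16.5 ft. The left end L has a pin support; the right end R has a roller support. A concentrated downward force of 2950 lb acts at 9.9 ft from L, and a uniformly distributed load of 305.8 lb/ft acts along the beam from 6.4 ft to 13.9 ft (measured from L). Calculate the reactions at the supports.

L_x = 0, L_y = 2063 lb, R_y = 3181 lb

Resultant of the distributed load: 305.8 × 7.5 = 2293.5 lb at 10.15 ft from L.
Moments about L: R_y·16.5 − 2950·9.9 − (305.8·7.5)·10.15 = 0 → R_y = 52484.025/16.5 = 3180.85 ≈ 3181 lb.
ΣF_y = 0: L_y + 3180.85 − 2950 − 305.8·7.5 = 0 → L_y = 2063 lb.
ΣF_x = 0: no horizontal applied forces, so L_x = 0.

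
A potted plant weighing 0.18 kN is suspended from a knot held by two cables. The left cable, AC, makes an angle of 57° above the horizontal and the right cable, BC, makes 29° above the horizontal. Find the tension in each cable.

T_AC = 0.1578 kN, T_BC = 0.09827 kN

ΣF_x = 0: −T_AC·cos57° + T_BC·cos29° = 0 → T_BC = 0.622715·T_AC.
ΣF_y = 0: T_AC·sin57° + T_BC·sin29° = 0.18.
Substitute: T_AC·(0.838671 + 0.622715·0.48481) = 0.18 → T_AC = 0.157816 ≈ 0.1578 kN.
Then T_BC = 0.622715 × 0.157816 = 0.09827 kN.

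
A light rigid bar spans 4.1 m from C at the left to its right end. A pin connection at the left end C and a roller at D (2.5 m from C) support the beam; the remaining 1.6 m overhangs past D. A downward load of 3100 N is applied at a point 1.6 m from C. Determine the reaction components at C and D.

C_x = 0, C_y = 1116 N, D_y = 1984 N

ΣM about C: D_y·2.5 − 3100·1.6 = 0 → D_y = 4960/2.5 = 1984 N.
ΣF_y = 0: C_y + 1984 − 3100 = 0 → C_y = 1116 N.
ΣF_x = 0: no horizontal applied forces, so C_x = 0.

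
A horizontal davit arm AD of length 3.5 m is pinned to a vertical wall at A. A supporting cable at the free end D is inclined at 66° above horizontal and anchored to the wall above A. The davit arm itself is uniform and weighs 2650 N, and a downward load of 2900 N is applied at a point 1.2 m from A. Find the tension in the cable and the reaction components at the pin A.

T = 2539 N, A_x = 1033 N, A_y = 3231 N

ΣM about A: T·sin66°·3.5 − 2650·1.75 − 2900·1.2 = 0 → T = 8117.5/(3.5·0.913545) = 2538.78 ≈ 2539 N.
ΣF_x = 0: A_x − T·cos66° = 0 → A_x = 2538.78 × 0.406737 = 1033 N.
ΣF_y = 0: A_y + T·sin66° − 2650 − 2900 = 0 → A_y = 5550 − 2538.78 × 0.913545 = 3231 N.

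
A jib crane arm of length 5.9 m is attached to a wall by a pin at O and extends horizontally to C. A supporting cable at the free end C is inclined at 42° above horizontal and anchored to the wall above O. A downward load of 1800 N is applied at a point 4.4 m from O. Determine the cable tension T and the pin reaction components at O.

ΣM about O: T·sin42°·5.9 − 1800·4.4 = 0 → T = 7920/(5.9·0.669131) = 2006.14 ≈ 2006 N.
ΣF_x = 0: O_x − T·cos42° = 0 → O_x = 2006.14 × 0.743145 = 1491 N.
ΣF_y = 0: O_y + T·sin42° − 1800 = 0 → O_y = 1800 − 2006.14 × 0.669131 = 457.6 N.

T = 2006 N, O_x = 1491 N, O_y = 457.6 N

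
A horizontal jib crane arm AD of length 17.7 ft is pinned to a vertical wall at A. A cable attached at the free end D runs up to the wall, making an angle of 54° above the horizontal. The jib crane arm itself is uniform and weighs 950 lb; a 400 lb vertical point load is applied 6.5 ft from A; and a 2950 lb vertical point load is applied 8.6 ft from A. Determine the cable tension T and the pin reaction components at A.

T = 2540 lb, A_x = 1493 lb, A_y = 2245 lb

ΣM about A: T·sin54°·17.7 − 950·8.85 − 400·6.5 − 2950·8.6 = 0 → T = 36377.5/(17.7·0.809017) = 2540.4 ≈ 2540 lb.
ΣF_x = 0: A_x − T·cos54° = 0 → A_x = 2540.4 × 0.587785 = 1493 lb.
ΣF_y = 0: A_y + T·sin54° − 950 − 400 − 2950 = 0 → A_y = 4300 − 2540.4 × 0.809017 = 2245 lb.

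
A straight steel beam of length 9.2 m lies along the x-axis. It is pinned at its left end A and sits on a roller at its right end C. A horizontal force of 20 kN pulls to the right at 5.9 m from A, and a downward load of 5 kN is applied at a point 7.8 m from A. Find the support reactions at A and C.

A_x = -20.00 kN, A_y = 0.7609 kN, C_y = 4.239 kN

Moments about A: C_y·9.2 − 5·7.8 = 0 → C_y = 39/9.2 = 4.23913 ≈ 4.239 kN.
ΣF_y = 0: A_y + 4.23913 − 5 = 0 → A_y = 0.7609 kN.
ΣF_x = 0: A_x + 20 = 0 → A_x = -20.00 kN.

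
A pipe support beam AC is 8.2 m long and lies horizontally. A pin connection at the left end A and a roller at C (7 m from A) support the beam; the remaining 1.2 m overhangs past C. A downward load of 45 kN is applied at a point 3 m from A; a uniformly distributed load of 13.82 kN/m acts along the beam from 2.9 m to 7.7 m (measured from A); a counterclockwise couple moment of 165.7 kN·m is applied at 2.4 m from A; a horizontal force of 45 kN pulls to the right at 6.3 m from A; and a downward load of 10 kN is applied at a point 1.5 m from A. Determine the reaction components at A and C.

A_x = -45.00 kN, A_y = 73.35 kN, C_y = 47.98 kN

Resultant of the distributed load: 13.82 × 4.8 = 66.336 kN at 5.3 m from A.
ΣM about A: C_y·7 − 45·3 − (13.82·4.8)·5.3 + 165.7 − 10·1.5 = 0 → C_y = 335.8808/7 = 47.983 ≈ 47.98 kN.
ΣF_y = 0: A_y + 47.983 − 45 − 13.82·4.8 − 10 = 0 → A_y = 73.35 kN.
ΣF_x = 0: A_x + 45 = 0 → A_x = -45.00 kN.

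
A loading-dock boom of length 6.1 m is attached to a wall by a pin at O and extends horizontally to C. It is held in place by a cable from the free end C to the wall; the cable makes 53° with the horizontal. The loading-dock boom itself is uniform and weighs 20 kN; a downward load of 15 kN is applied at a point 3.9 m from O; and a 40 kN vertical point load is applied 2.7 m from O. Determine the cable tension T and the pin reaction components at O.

T = 46.70 kN, O_x = 28.10 kN, O_y = 37.70 kN

ΣM about O: T·sin53°·6.1 − 20·3.05 − 15·3.9 − 40·2.7 = 0 → T = 227.5/(6.1·0.798636) = 46.6985 ≈ 46.70 kN.
ΣF_x = 0: O_x − T·cos53° = 0 → O_x = 46.6985 × 0.601815 = 28.10 kN.
ΣF_y = 0: O_y + T·sin53° − 20 − 15 − 40 = 0 → O_y = 75 − 46.6985 × 0.798636 = 37.70 kN.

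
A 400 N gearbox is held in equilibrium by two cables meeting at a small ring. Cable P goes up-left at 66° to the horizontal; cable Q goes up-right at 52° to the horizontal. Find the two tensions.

ΣF_x = 0: −T_P·cos66° + T_Q·cos52° = 0 → T_Q = 0.66065·T_P.
ΣF_y = 0: T_P·sin66° + T_Q·sin52° = 400.
Substitute: T_P·(0.913545 + 0.66065·0.788011) = 400 → T_P = 278.912 ≈ 278.9 N.
Then T_Q = 0.66065 × 278.912 = 184.3 N.

T_P = 278.9 N, T_Q = 184.3 N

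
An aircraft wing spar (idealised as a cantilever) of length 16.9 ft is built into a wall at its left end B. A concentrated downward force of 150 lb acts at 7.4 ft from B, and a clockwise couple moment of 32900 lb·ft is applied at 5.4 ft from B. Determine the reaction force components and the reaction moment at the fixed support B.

B_x = 0, B_y = 150.0 lb, M_B = 34010 lb·ft

ΣF_x = 0: B_x = 0.
ΣF_y = 0: B_y − 150 = 0 → B_y = 150.0 lb.
ΣM about B: M_B − 150·7.4 − 32900 = 0 → M_B = 34010 lb·ft.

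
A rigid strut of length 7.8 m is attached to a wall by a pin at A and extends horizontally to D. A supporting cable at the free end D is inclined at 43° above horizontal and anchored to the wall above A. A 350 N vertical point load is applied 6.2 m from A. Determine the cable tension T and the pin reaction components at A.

ΣM about A: T·sin43°·7.8 − 350·6.2 = 0 → T = 2170/(7.8·0.681998) = 407.927 ≈ 407.9 N.
ΣF_x = 0: A_x − T·cos43° = 0 → A_x = 407.927 × 0.731354 = 298.3 N.
ΣF_y = 0: A_y + T·sin43° − 350 = 0 → A_y = 350 − 407.927 × 0.681998 = 71.79 N.

T = 407.9 N, A_x = 298.3 N, A_y = 71.79 N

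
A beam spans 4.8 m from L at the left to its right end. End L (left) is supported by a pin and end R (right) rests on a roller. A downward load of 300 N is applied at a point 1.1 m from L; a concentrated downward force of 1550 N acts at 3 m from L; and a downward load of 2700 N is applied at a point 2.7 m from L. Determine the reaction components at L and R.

L_x = 0, L_y = 1994 N, R_y = 2556 N

ΣM about L: R_y·4.8 − 300·1.1 − 1550·3 − 2700·2.7 = 0 → R_y = 12270/4.8 = 2556.25 ≈ 2556 N.
ΣF_y = 0: L_y + 2556.25 − 300 − 1550 − 2700 = 0 → L_y = 1994 N.
ΣF_x = 0: no horizontal applied forces, so L_x = 0.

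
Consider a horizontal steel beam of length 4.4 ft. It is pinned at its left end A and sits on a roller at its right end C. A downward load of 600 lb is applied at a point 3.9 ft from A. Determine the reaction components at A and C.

A_x = 0, A_y = 68.18 lb, C_y = 531.8 lb

Moments about A: C_y·4.4 − 600·3.9 = 0 → C_y = 2340/4.4 = 531.818 ≈ 531.8 lb.
ΣF_y = 0: A_y + 531.818 − 600 = 0 → A_y = 68.18 lb.
ΣF_x = 0: no horizontal applied forces, so A_x = 0.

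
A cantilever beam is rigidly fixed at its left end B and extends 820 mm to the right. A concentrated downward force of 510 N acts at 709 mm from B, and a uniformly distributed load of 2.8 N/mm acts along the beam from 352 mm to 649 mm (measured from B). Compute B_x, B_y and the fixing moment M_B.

Resultant of the distributed load: 2.8 × 297 = 831.6 N at 500.5 mm from B.
ΣF_x = 0: B_x = 0.
ΣF_y = 0: B_y − 510 − 2.8·297 = 0 → B_y = 1342 N.
ΣM about B: M_B − 510·709 − (2.8·297)·500.5 = 0 → M_B = 777800 N·mm.

B_x = 0, B_y = 1342 N, M_B = 777800 N·mm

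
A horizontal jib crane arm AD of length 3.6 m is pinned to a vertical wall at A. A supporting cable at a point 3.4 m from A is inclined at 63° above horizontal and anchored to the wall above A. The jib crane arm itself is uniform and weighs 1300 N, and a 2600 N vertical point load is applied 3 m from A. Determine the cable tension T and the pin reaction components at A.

ΣM about A: T·sin63°·3.4 − 1300·1.8 − 2600·3 = 0 → T = 10140/(3.4·0.891007) = 3347.17 ≈ 3347 N.
ΣF_x = 0: A_x − T·cos63° = 0 → A_x = 3347.17 × 0.45399 = 1520 N.
ΣF_y = 0: A_y + T·sin63° − 1300 − 2600 = 0 → A_y = 3900 − 3347.17 × 0.891007 = 917.6 N.

T = 3347 N, A_x = 1520 N, A_y = 917.6 N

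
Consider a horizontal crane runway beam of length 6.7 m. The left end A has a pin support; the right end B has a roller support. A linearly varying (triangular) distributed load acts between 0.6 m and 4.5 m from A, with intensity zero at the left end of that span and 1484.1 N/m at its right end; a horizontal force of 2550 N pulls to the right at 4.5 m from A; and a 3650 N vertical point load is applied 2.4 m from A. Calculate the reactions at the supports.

Resultant of the triangular load: ½ × 1484.1 × 3.9 = 2893.995 N, acting at 3.2 m from A (one-third of the span from the peak).
ΣM about A: B_y·6.7 − (½·1484.1·3.9)·3.2 − 3650·2.4 = 0 → B_y = 18020.784/6.7 = 2689.67 ≈ 2690 N.
ΣF_y = 0: A_y + 2689.67 − ½·1484.1·3.9 − 3650 = 0 → A_y = 3854 N.
ΣF_x = 0: A_x + 2550 = 0 → A_x = -2550 N.

A_x = -2550 N, A_y = 3854 N, B_y = 2690 N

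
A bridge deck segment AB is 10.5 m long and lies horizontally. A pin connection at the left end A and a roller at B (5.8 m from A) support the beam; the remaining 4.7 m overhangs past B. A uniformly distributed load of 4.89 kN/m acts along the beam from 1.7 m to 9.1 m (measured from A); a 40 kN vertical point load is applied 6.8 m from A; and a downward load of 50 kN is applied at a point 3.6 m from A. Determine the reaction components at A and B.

Resultant of the distributed load: 4.89 × 7.4 = 36.186 kN at 5.4 m from A.
Taking moments about A: B_y·5.8 − (4.89·7.4)·5.4 − 40·6.8 − 50·3.6 = 0 → B_y = 647.4044/5.8 = 111.621 ≈ 111.6 kN.
ΣF_y = 0: A_y + 111.621 − 4.89·7.4 − 40 − 50 = 0 → A_y = 14.56 kN.
ΣF_x = 0: no horizontal applied forces, so A_x = 0.

A_x = 0, A_y = 14.56 kN, B_y = 111.6 kN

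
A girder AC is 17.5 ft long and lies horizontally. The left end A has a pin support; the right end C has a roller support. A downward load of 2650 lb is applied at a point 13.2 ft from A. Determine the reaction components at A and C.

A_x = 0, A_y = 651.1 lb, C_y = 1999 lb

ΣM about A: C_y·17.5 − 2650·13.2 = 0 → C_y = 34980/17.5 = 1998.86 ≈ 1999 lb.
ΣF_y = 0: A_y + 1998.86 − 2650 = 0 → A_y = 651.1 lb.
ΣF_x = 0: no horizontal applied forces, so A_x = 0.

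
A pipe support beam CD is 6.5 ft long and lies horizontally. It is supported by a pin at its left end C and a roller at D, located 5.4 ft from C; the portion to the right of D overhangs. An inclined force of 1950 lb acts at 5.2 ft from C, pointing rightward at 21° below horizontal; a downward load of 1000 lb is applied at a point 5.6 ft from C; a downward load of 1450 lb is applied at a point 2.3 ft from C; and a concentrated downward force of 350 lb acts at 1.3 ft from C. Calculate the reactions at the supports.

ΣM about C: D_y·5.4 − 1950·sin21°·5.2 − 1000·5.6 − 1450·2.3 − 350·1.3 = 0 → D_y = 13023.9/5.4 = 2411.83 ≈ 2412 lb.
ΣF_y = 0: C_y + 2411.83 − 1950·sin21° − 1000 − 1450 − 350 = 0 → C_y = 1087 lb.
ΣF_x = 0: C_x + 1950·cos21° = 0 → C_x = -1820 lb.

C_x = -1820 lb, C_y = 1087 lb, D_y = 2412 lb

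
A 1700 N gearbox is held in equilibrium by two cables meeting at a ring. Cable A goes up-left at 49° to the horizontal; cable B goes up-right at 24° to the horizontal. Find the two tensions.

T_A = 1624 N, T_B = 1166 N

ΣF_x = 0: −T_A·cos49° + T_B·cos24° = 0 → T_B = 0.718146·T_A.
ΣF_y = 0: T_A·sin49° + T_B·sin24° = 1700.
Substitute: T_A·(0.75471 + 0.718146·0.406737) = 1700 → T_A = 1623.99 ≈ 1624 N.
Then T_B = 0.718146 × 1623.99 = 1166 N.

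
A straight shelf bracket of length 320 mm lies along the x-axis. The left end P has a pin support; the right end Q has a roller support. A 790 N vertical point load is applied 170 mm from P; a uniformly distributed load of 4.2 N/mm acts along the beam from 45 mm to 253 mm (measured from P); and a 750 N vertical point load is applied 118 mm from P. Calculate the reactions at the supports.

P_x = 0, P_y = 1311 N, Q_y = 1103 N

Resultant of the distributed load: 4.2 × 208 = 873.6 N at 149 mm from P.
Moments about P: Q_y·320 − 790·170 − (4.2·208)·149 − 750·118 = 0 → Q_y = 352966.4/320 = 1103.02 ≈ 1103 N.
ΣF_y = 0: P_y + 1103.02 − 790 − 4.2·208 − 750 = 0 → P_y = 1311 N.
ΣF_x = 0: no horizontal applied forces, so P_x = 0.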